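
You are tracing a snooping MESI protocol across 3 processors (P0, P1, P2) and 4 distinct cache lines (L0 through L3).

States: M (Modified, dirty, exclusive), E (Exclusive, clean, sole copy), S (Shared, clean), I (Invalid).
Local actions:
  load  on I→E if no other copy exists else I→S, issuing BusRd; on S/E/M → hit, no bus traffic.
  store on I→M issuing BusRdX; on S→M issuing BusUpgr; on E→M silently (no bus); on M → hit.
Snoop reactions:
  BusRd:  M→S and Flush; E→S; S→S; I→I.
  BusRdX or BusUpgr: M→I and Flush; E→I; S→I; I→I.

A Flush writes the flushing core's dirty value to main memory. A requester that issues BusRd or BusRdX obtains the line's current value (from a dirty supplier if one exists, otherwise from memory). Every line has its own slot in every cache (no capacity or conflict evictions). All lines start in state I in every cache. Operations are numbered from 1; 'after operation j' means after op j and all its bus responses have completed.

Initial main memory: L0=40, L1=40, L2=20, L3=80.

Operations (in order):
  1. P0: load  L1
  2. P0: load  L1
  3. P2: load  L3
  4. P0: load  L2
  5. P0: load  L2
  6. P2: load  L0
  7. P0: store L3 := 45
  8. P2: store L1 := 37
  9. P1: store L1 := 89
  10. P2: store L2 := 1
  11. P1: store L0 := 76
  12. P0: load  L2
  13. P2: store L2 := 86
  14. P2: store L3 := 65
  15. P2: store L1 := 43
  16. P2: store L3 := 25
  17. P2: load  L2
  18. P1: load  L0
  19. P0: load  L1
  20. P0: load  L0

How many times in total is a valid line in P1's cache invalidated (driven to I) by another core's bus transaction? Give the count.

  op1 P0: load  L1 → E/I/I on L1; bus BusRd; mem=40
  op2 P0: load  L1 → E/I/I on L1; bus (none); mem=40
  op3 P2: load  L3 → I/I/E on L3; bus BusRd; mem=80
  op4 P0: load  L2 → E/I/I on L2; bus BusRd; mem=20
  op5 P0: load  L2 → E/I/I on L2; bus (none); mem=20
  op6 P2: load  L0 → I/I/E on L0; bus BusRd; mem=40
  op7 P0: store L3 := 45 → M/I/I on L3; bus BusRdX; mem=80
  op8 P2: store L1 := 37 → I/I/M on L1; bus BusRdX; mem=40
  op9 P1: store L1 := 89 → I/M/I on L1; bus BusRdX Flush; mem=37
  op10 P2: store L2 := 1 → I/I/M on L2; bus BusRdX; mem=20
  op11 P1: store L0 := 76 → I/M/I on L0; bus BusRdX; mem=40
  op12 P0: load  L2 → S/I/S on L2; bus BusRd Flush; mem=1
  op13 P2: store L2 := 86 → I/I/M on L2; bus BusUpgr; mem=1
  op14 P2: store L3 := 65 → I/I/M on L3; bus BusRdX Flush; mem=45
  op15 P2: store L1 := 43 → I/I/M on L1; bus BusRdX Flush; mem=89
  op16 P2: store L3 := 25 → I/I/M on L3; bus (none); mem=45
  op17 P2: load  L2 → I/I/M on L2; bus (none); mem=1
  op18 P1: load  L0 → I/M/I on L0; bus (none); mem=40
  op19 P0: load  L1 → S/I/S on L1; bus BusRd Flush; mem=43
  op20 P0: load  L0 → S/S/I on L0; bus BusRd Flush; mem=76

invalidations = 1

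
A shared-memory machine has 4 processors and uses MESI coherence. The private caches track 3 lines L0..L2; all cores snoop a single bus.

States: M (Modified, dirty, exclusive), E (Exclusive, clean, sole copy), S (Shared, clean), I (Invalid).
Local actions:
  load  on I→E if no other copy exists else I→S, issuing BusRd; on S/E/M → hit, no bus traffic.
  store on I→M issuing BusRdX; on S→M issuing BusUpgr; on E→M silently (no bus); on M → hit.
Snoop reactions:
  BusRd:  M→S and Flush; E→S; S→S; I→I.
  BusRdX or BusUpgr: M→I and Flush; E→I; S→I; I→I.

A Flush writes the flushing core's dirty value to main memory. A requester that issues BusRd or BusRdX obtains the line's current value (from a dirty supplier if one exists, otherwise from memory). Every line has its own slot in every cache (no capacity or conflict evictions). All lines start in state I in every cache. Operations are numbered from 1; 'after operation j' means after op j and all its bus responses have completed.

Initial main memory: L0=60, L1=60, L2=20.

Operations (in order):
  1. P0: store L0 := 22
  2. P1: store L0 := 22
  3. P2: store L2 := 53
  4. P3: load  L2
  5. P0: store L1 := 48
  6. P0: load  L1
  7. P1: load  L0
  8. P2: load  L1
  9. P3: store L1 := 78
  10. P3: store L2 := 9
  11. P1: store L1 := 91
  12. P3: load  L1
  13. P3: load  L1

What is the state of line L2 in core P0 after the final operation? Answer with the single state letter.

[1] P0: store L0 := 22 | P0:M(22), P1:I, P2:I, P3:I | bus: BusRdX
[2] P1: store L0 := 22 | P0:I, P1:M(22), P2:I, P3:I | bus: BusRdX,Flush
[3] P2: store L2 := 53 | P0:I, P1:I, P2:M(53), P3:I | bus: BusRdX
[4] P3: load  L2 | P0:I, P1:I, P2:S(53), P3:S(53) | bus: BusRd,Flush
[5] P0: store L1 := 48 | P0:M(48), P1:I, P2:I, P3:I | bus: BusRdX
[6] P0: load  L1 | P0:M(48), P1:I, P2:I, P3:I | bus: none
[7] P1: load  L0 | P0:I, P1:M(22), P2:I, P3:I | bus: none
[8] P2: load  L1 | P0:S(48), P1:I, P2:S(48), P3:I | bus: BusRd,Flush
[9] P3: store L1 := 78 | P0:I, P1:I, P2:I, P3:M(78) | bus: BusRdX
[10] P3: store L2 := 9 | P0:I, P1:I, P2:I, P3:M(9) | bus: BusUpgr
[11] P1: store L1 := 91 | P0:I, P1:M(91), P2:I, P3:I | bus: BusRdX,Flush
[12] P3: load  L1 | P0:I, P1:S(91), P2:I, P3:S(91) | bus: BusRd,Flush
[13] P3: load  L1 | P0:I, P1:S(91), P2:I, P3:S(91) | bus: none

state = I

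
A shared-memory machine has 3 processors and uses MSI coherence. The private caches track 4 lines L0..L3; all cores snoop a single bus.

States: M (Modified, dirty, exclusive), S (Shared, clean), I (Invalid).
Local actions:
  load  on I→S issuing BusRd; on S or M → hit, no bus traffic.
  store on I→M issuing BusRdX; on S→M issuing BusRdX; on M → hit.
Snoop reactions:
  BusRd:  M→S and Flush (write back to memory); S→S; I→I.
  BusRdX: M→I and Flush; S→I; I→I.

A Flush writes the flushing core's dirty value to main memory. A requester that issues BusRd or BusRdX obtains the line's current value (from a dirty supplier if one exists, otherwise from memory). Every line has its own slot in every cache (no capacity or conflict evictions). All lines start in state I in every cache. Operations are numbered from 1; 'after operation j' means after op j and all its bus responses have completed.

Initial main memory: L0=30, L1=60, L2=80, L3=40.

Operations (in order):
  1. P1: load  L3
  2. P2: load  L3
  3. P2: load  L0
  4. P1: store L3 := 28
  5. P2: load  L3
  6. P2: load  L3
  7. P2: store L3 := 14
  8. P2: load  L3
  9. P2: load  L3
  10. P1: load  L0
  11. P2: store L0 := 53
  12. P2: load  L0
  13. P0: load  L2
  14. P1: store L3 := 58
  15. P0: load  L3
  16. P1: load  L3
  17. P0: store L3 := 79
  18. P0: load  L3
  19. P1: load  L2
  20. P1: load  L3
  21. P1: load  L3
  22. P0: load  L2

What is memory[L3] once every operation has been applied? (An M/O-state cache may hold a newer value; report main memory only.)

memory[L3] = 79

step 1: P1: load  L3  ⟶  ISI  (L3)  txn=BusRd  M[L3]=40
step 2: P2: load  L3  ⟶  ISS  (L3)  txn=BusRd  M[L3]=40
step 3: P2: load  L0  ⟶  IIS  (L0)  txn=BusRd  M[L0]=30
step 4: P1: store L3 := 28  ⟶  IMI  (L3)  txn=BusRdX  M[L3]=40
step 5: P2: load  L3  ⟶  ISS  (L3)  txn=BusRd+Flush  M[L3]=28
step 6: P2: load  L3  ⟶  ISS  (L3)  txn=∅  M[L3]=28
step 7: P2: store L3 := 14  ⟶  IIM  (L3)  txn=BusRdX  M[L3]=28
step 8: P2: load  L3  ⟶  IIM  (L3)  txn=∅  M[L3]=28
step 9: P2: load  L3  ⟶  IIM  (L3)  txn=∅  M[L3]=28
step 10: P1: load  L0  ⟶  ISS  (L0)  txn=BusRd  M[L0]=30
step 11: P2: store L0 := 53  ⟶  IIM  (L0)  txn=BusRdX  M[L0]=30
step 12: P2: load  L0  ⟶  IIM  (L0)  txn=∅  M[L0]=30
step 13: P0: load  L2  ⟶  SII  (L2)  txn=BusRd  M[L2]=80
step 14: P1: store L3 := 58  ⟶  IMI  (L3)  txn=BusRdX+Flush  M[L3]=14
step 15: P0: load  L3  ⟶  SSI  (L3)  txn=BusRd+Flush  M[L3]=58
step 16: P1: load  L3  ⟶  SSI  (L3)  txn=∅  M[L3]=58
step 17: P0: store L3 := 79  ⟶  MII  (L3)  txn=BusRdX  M[L3]=58
step 18: P0: load  L3  ⟶  MII  (L3)  txn=∅  M[L3]=58
step 19: P1: load  L2  ⟶  SSI  (L2)  txn=BusRd  M[L2]=80
step 20: P1: load  L3  ⟶  SSI  (L3)  txn=BusRd+Flush  M[L3]=79
step 21: P1: load  L3  ⟶  SSI  (L3)  txn=∅  M[L3]=79
step 22: P0: load  L2  ⟶  SSI  (L2)  txn=∅  M[L2]=80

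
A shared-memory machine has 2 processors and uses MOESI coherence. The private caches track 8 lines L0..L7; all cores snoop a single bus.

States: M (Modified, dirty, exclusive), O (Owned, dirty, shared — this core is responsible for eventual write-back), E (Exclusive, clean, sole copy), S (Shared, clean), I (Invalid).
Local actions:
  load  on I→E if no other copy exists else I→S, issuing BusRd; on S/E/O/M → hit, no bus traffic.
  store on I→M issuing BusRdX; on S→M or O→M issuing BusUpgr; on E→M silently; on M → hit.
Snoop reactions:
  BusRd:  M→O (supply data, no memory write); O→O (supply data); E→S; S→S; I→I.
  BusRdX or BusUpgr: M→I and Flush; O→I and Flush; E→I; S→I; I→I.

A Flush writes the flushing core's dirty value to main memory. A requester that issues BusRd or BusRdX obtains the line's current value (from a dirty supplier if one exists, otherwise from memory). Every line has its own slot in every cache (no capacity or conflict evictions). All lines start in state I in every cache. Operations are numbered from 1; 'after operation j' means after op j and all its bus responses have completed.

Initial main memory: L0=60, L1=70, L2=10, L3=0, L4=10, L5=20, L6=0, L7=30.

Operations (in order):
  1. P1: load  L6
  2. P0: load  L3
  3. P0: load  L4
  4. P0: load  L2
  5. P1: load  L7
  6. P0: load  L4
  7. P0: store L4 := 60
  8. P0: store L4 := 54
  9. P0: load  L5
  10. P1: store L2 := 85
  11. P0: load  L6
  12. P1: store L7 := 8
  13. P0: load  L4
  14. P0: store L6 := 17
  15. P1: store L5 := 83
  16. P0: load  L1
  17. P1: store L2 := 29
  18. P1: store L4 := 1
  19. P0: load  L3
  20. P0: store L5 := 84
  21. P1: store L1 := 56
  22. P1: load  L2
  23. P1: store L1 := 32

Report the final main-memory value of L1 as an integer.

step 1: P1: load  L6  ⟶  IE  (L6)  txn=BusRd  M[L6]=0
step 2: P0: load  L3  ⟶  EI  (L3)  txn=BusRd  M[L3]=0
step 3: P0: load  L4  ⟶  EI  (L4)  txn=BusRd  M[L4]=10
step 4: P0: load  L2  ⟶  EI  (L2)  txn=BusRd  M[L2]=10
step 5: P1: load  L7  ⟶  IE  (L7)  txn=BusRd  M[L7]=30
step 6: P0: load  L4  ⟶  EI  (L4)  txn=∅  M[L4]=10
step 7: P0: store L4 := 60  ⟶  MI  (L4)  txn=∅  M[L4]=10
step 8: P0: store L4 := 54  ⟶  MI  (L4)  txn=∅  M[L4]=10
step 9: P0: load  L5  ⟶  EI  (L5)  txn=BusRd  M[L5]=20
step 10: P1: store L2 := 85  ⟶  IM  (L2)  txn=BusRdX  M[L2]=10
step 11: P0: load  L6  ⟶  SS  (L6)  txn=BusRd  M[L6]=0
step 12: P1: store L7 := 8  ⟶  IM  (L7)  txn=∅  M[L7]=30
step 13: P0: load  L4  ⟶  MI  (L4)  txn=∅  M[L4]=10
step 14: P0: store L6 := 17  ⟶  MI  (L6)  txn=BusUpgr  M[L6]=0
step 15: P1: store L5 := 83  ⟶  IM  (L5)  txn=BusRdX  M[L5]=20
step 16: P0: load  L1  ⟶  EI  (L1)  txn=BusRd  M[L1]=70
step 17: P1: store L2 := 29  ⟶  IM  (L2)  txn=∅  M[L2]=10
step 18: P1: store L4 := 1  ⟶  IM  (L4)  txn=BusRdX+Flush  M[L4]=54
step 19: P0: load  L3  ⟶  EI  (L3)  txn=∅  M[L3]=0
step 20: P0: store L5 := 84  ⟶  MI  (L5)  txn=BusRdX+Flush  M[L5]=83
step 21: P1: store L1 := 56  ⟶  IM  (L1)  txn=BusRdX  M[L1]=70
step 22: P1: load  L2  ⟶  IM  (L2)  txn=∅  M[L2]=10
step 23: P1: store L1 := 32  ⟶  IM  (L1)  txn=∅  M[L1]=70

memory[L1] = 70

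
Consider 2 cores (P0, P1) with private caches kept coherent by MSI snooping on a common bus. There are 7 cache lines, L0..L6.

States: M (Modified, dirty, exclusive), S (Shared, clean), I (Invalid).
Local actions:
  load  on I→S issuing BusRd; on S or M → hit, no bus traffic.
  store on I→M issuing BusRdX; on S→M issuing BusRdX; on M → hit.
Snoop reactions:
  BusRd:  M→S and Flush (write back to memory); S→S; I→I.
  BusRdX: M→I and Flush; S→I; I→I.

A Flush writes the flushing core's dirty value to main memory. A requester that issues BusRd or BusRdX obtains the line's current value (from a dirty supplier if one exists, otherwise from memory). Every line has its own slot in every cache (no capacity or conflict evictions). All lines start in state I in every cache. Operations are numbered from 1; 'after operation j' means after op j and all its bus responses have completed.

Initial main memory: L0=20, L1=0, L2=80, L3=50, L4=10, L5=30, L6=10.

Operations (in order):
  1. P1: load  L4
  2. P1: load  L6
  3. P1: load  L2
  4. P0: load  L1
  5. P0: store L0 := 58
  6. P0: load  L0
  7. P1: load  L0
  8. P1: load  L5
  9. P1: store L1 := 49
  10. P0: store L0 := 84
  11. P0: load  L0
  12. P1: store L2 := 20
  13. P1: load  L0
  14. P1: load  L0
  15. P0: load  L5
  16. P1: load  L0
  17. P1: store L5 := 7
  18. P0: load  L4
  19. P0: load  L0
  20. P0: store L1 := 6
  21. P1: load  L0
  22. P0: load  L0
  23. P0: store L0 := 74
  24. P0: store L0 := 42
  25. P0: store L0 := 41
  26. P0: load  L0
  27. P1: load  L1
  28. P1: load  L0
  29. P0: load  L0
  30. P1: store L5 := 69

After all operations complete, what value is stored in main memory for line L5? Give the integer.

memory[L5] = 30

  op1 P1: load  L4 → I/S on L4; bus BusRd; mem=10
  op2 P1: load  L6 → I/S on L6; bus BusRd; mem=10
  op3 P1: load  L2 → I/S on L2; bus BusRd; mem=80
  op4 P0: load  L1 → S/I on L1; bus BusRd; mem=0
  op5 P0: store L0 := 58 → M/I on L0; bus BusRdX; mem=20
  op6 P0: load  L0 → M/I on L0; bus (none); mem=20
  op7 P1: load  L0 → S/S on L0; bus BusRd Flush; mem=58
  op8 P1: load  L5 → I/S on L5; bus BusRd; mem=30
  op9 P1: store L1 := 49 → I/M on L1; bus BusRdX; mem=0
  op10 P0: store L0 := 84 → M/I on L0; bus BusRdX; mem=58
  op11 P0: load  L0 → M/I on L0; bus (none); mem=58
  op12 P1: store L2 := 20 → I/M on L2; bus BusRdX; mem=80
  op13 P1: load  L0 → S/S on L0; bus BusRd Flush; mem=84
  op14 P1: load  L0 → S/S on L0; bus (none); mem=84
  op15 P0: load  L5 → S/S on L5; bus BusRd; mem=30
  op16 P1: load  L0 → S/S on L0; bus (none); mem=84
  op17 P1: store L5 := 7 → I/M on L5; bus BusRdX; mem=30
  op18 P0: load  L4 → S/S on L4; bus BusRd; mem=10
  op19 P0: load  L0 → S/S on L0; bus (none); mem=84
  op20 P0: store L1 := 6 → M/I on L1; bus BusRdX Flush; mem=49
  op21 P1: load  L0 → S/S on L0; bus (none); mem=84
  op22 P0: load  L0 → S/S on L0; bus (none); mem=84
  op23 P0: store L0 := 74 → M/I on L0; bus BusRdX; mem=84
  op24 P0: store L0 := 42 → M/I on L0; bus (none); mem=84
  op25 P0: store L0 := 41 → M/I on L0; bus (none); mem=84
  op26 P0: load  L0 → M/I on L0; bus (none); mem=84
  op27 P1: load  L1 → S/S on L1; bus BusRd Flush; mem=6
  op28 P1: load  L0 → S/S on L0; bus BusRd Flush; mem=41
  op29 P0: load  L0 → S/S on L0; bus (none); mem=41
  op30 P1: store L5 := 69 → I/M on L5; bus (none); mem=30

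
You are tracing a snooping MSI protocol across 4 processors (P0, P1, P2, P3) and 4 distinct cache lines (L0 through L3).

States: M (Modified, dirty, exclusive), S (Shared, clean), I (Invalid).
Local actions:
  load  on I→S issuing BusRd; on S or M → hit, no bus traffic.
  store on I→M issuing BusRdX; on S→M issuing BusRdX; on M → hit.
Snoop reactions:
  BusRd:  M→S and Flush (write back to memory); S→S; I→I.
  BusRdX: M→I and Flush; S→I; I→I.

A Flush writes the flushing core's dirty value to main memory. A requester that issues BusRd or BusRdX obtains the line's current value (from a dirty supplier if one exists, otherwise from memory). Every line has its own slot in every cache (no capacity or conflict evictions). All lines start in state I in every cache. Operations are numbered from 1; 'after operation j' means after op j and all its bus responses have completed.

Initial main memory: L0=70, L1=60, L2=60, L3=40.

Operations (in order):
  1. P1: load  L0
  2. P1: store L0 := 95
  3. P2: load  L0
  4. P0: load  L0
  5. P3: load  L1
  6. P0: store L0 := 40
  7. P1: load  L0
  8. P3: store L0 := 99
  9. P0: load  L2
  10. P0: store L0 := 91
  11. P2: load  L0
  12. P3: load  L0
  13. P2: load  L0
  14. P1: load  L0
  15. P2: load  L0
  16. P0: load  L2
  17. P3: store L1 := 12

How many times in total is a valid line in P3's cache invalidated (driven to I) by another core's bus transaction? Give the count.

  op1 P1: load  L0 → I/S/I/I on L0; bus BusRd; mem=70
  op2 P1: store L0 := 95 → I/M/I/I on L0; bus BusRdX; mem=70
  op3 P2: load  L0 → I/S/S/I on L0; bus BusRd Flush; mem=95
  op4 P0: load  L0 → S/S/S/I on L0; bus BusRd; mem=95
  op5 P3: load  L1 → I/I/I/S on L1; bus BusRd; mem=60
  op6 P0: store L0 := 40 → M/I/I/I on L0; bus BusRdX; mem=95
  op7 P1: load  L0 → S/S/I/I on L0; bus BusRd Flush; mem=40
  op8 P3: store L0 := 99 → I/I/I/M on L0; bus BusRdX; mem=40
  op9 P0: load  L2 → S/I/I/I on L2; bus BusRd; mem=60
  op10 P0: store L0 := 91 → M/I/I/I on L0; bus BusRdX Flush; mem=99
  op11 P2: load  L0 → S/I/S/I on L0; bus BusRd Flush; mem=91
  op12 P3: load  L0 → S/I/S/S on L0; bus BusRd; mem=91
  op13 P2: load  L0 → S/I/S/S on L0; bus (none); mem=91
  op14 P1: load  L0 → S/S/S/S on L0; bus BusRd; mem=91
  op15 P2: load  L0 → S/S/S/S on L0; bus (none); mem=91
  op16 P0: load  L2 → S/I/I/I on L2; bus (none); mem=60
  op17 P3: store L1 := 12 → I/I/I/M on L1; bus BusRdX; mem=60

invalidations = 1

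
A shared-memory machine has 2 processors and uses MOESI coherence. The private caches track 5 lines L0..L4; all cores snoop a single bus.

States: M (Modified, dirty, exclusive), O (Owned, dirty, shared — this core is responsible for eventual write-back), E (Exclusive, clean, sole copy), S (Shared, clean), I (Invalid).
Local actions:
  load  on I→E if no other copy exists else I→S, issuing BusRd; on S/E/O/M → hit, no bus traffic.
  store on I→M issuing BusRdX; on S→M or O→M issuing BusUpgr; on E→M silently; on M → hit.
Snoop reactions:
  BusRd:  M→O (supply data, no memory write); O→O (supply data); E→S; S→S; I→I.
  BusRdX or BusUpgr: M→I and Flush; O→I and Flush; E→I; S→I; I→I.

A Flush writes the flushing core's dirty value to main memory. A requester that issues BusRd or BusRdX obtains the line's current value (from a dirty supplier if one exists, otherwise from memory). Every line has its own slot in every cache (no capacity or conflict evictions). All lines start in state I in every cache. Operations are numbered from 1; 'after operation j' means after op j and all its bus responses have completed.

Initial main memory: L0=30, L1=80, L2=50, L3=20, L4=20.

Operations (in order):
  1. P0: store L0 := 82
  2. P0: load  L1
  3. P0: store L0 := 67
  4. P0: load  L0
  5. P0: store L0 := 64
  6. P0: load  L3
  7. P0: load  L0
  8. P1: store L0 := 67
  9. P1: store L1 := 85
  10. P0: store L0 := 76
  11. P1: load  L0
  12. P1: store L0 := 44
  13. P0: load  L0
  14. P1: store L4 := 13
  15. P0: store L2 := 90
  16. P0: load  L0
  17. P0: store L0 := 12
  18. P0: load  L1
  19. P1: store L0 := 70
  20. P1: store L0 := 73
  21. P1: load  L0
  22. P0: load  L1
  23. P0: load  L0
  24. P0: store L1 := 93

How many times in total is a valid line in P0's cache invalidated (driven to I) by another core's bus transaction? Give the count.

[1] P0: store L0 := 82 | P0:M(82), P1:I | bus: BusRdX
[2] P0: load  L1 | P0:E(80), P1:I | bus: BusRd
[3] P0: store L0 := 67 | P0:M(67), P1:I | bus: none
[4] P0: load  L0 | P0:M(67), P1:I | bus: none
[5] P0: store L0 := 64 | P0:M(64), P1:I | bus: none
[6] P0: load  L3 | P0:E(20), P1:I | bus: BusRd
[7] P0: load  L0 | P0:M(64), P1:I | bus: none
[8] P1: store L0 := 67 | P0:I, P1:M(67) | bus: BusRdX,Flush
[9] P1: store L1 := 85 | P0:I, P1:M(85) | bus: BusRdX
[10] P0: store L0 := 76 | P0:M(76), P1:I | bus: BusRdX,Flush
[11] P1: load  L0 | P0:O(76), P1:S(76) | bus: BusRd
[12] P1: store L0 := 44 | P0:I, P1:M(44) | bus: BusUpgr,Flush
[13] P0: load  L0 | P0:S(44), P1:O(44) | bus: BusRd
[14] P1: store L4 := 13 | P0:I, P1:M(13) | bus: BusRdX
[15] P0: store L2 := 90 | P0:M(90), P1:I | bus: BusRdX
[16] P0: load  L0 | P0:S(44), P1:O(44) | bus: none
[17] P0: store L0 := 12 | P0:M(12), P1:I | bus: BusUpgr,Flush
[18] P0: load  L1 | P0:S(85), P1:O(85) | bus: BusRd
[19] P1: store L0 := 70 | P0:I, P1:M(70) | bus: BusRdX,Flush
[20] P1: store L0 := 73 | P0:I, P1:M(73) | bus: none
[21] P1: load  L0 | P0:I, P1:M(73) | bus: none
[22] P0: load  L1 | P0:S(85), P1:O(85) | bus: none
[23] P0: load  L0 | P0:S(73), P1:O(73) | bus: BusRd
[24] P0: store L1 := 93 | P0:M(93), P1:I | bus: BusUpgr,Flush

invalidations = 4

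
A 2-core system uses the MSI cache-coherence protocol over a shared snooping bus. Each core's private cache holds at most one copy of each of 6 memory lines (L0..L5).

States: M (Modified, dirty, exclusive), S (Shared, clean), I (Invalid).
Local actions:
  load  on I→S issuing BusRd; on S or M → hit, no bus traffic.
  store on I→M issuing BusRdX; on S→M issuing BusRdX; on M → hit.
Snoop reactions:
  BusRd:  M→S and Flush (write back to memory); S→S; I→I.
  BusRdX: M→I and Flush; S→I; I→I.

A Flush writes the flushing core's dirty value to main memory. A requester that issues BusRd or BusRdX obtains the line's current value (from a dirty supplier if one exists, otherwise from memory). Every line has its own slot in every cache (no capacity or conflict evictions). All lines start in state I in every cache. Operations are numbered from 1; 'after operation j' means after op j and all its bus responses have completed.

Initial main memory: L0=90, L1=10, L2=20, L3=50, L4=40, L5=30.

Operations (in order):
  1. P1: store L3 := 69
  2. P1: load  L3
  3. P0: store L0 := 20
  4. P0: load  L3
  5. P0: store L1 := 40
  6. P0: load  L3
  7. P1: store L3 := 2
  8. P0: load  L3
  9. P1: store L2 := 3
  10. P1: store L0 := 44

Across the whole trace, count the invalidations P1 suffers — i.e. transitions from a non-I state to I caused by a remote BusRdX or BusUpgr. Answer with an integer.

step 1: P1: store L3 := 69  ⟶  IM  (L3)  txn=BusRdX  M[L3]=50
step 2: P1: load  L3  ⟶  IM  (L3)  txn=∅  M[L3]=50
step 3: P0: store L0 := 20  ⟶  MI  (L0)  txn=BusRdX  M[L0]=90
step 4: P0: load  L3  ⟶  SS  (L3)  txn=BusRd+Flush  M[L3]=69
step 5: P0: store L1 := 40  ⟶  MI  (L1)  txn=BusRdX  M[L1]=10
step 6: P0: load  L3  ⟶  SS  (L3)  txn=∅  M[L3]=69
step 7: P1: store L3 := 2  ⟶  IM  (L3)  txn=BusRdX  M[L3]=69
step 8: P0: load  L3  ⟶  SS  (L3)  txn=BusRd+Flush  M[L3]=2
step 9: P1: store L2 := 3  ⟶  IM  (L2)  txn=BusRdX  M[L2]=20
step 10: P1: store L0 := 44  ⟶  IM  (L0)  txn=BusRdX+Flush  M[L0]=20

invalidations = 0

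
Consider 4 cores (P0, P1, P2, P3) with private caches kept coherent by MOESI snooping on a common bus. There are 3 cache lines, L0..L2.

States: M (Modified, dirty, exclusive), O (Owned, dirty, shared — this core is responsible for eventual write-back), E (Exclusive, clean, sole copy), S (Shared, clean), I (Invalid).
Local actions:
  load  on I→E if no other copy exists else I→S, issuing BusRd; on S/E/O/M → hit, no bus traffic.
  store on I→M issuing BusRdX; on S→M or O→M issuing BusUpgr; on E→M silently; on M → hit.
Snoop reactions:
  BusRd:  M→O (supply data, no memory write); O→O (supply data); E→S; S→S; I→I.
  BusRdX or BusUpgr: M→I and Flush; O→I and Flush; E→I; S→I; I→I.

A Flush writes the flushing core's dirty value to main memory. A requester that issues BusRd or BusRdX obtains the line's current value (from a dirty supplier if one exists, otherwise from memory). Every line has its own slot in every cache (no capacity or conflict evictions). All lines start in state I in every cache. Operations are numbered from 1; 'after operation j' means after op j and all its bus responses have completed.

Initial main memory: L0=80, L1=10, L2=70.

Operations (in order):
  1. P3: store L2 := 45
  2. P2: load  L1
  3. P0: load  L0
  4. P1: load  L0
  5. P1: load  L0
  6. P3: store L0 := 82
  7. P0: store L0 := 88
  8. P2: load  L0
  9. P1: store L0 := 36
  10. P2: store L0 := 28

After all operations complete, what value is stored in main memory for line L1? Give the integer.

memory[L1] = 10

1. P3: store L2 := 45  bus=[BusRdX]  L2: P0=I P1=I P2=I P3=M  mem[L2]=70
2. P2: load  L1  bus=[BusRd]  L1: P0=I P1=I P2=E P3=I  mem[L1]=10
3. P0: load  L0  bus=[BusRd]  L0: P0=E P1=I P2=I P3=I  mem[L0]=80
4. P1: load  L0  bus=[BusRd]  L0: P0=S P1=S P2=I P3=I  mem[L0]=80
5. P1: load  L0  bus=[-]  L0: P0=S P1=S P2=I P3=I  mem[L0]=80
6. P3: store L0 := 82  bus=[BusRdX]  L0: P0=I P1=I P2=I P3=M  mem[L0]=80
7. P0: store L0 := 88  bus=[BusRdX,Flush]  L0: P0=M P1=I P2=I P3=I  mem[L0]=82
8. P2: load  L0  bus=[BusRd]  L0: P0=O P1=I P2=S P3=I  mem[L0]=82
9. P1: store L0 := 36  bus=[BusRdX,Flush]  L0: P0=I P1=M P2=I P3=I  mem[L0]=88
10. P2: store L0 := 28  bus=[BusRdX,Flush]  L0: P0=I P1=I P2=M P3=I  mem[L0]=36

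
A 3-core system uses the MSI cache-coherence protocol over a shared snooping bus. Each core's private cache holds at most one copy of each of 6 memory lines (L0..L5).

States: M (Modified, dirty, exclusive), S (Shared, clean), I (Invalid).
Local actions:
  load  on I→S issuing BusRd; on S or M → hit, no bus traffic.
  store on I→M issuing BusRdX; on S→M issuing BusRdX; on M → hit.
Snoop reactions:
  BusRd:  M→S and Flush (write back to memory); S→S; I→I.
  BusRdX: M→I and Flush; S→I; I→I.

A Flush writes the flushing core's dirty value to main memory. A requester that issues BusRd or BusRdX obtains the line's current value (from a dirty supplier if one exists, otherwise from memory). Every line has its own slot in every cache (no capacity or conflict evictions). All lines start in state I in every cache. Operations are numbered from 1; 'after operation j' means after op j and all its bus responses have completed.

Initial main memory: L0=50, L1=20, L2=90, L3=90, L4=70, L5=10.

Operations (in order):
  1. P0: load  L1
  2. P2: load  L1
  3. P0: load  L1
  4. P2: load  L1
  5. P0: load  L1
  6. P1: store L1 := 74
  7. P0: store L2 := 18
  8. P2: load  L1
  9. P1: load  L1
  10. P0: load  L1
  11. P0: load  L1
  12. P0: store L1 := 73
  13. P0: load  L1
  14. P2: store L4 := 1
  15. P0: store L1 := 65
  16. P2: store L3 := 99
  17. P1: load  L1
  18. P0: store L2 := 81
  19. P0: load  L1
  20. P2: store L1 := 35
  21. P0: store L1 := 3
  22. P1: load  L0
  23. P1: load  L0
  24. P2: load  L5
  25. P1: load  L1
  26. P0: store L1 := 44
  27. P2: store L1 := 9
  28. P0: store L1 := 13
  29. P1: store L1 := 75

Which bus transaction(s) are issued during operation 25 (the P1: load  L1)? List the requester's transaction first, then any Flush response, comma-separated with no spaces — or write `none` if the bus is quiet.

  op1 P0: load  L1 → S/I/I on L1; bus BusRd; mem=20
  op2 P2: load  L1 → S/I/S on L1; bus BusRd; mem=20
  op3 P0: load  L1 → S/I/S on L1; bus (none); mem=20
  op4 P2: load  L1 → S/I/S on L1; bus (none); mem=20
  op5 P0: load  L1 → S/I/S on L1; bus (none); mem=20
  op6 P1: store L1 := 74 → I/M/I on L1; bus BusRdX; mem=20
  op7 P0: store L2 := 18 → M/I/I on L2; bus BusRdX; mem=90
  op8 P2: load  L1 → I/S/S on L1; bus BusRd Flush; mem=74
  op9 P1: load  L1 → I/S/S on L1; bus (none); mem=74
  op10 P0: load  L1 → S/S/S on L1; bus BusRd; mem=74
  op11 P0: load  L1 → S/S/S on L1; bus (none); mem=74
  op12 P0: store L1 := 73 → M/I/I on L1; bus BusRdX; mem=74
  op13 P0: load  L1 → M/I/I on L1; bus (none); mem=74
  op14 P2: store L4 := 1 → I/I/M on L4; bus BusRdX; mem=70
  op15 P0: store L1 := 65 → M/I/I on L1; bus (none); mem=74
  op16 P2: store L3 := 99 → I/I/M on L3; bus BusRdX; mem=90
  op17 P1: load  L1 → S/S/I on L1; bus BusRd Flush; mem=65
  op18 P0: store L2 := 81 → M/I/I on L2; bus (none); mem=90
  op19 P0: load  L1 → S/S/I on L1; bus (none); mem=65
  op20 P2: store L1 := 35 → I/I/M on L1; bus BusRdX; mem=65
  op21 P0: store L1 := 3 → M/I/I on L1; bus BusRdX Flush; mem=35
  op22 P1: load  L0 → I/S/I on L0; bus BusRd; mem=50
  op23 P1: load  L0 → I/S/I on L0; bus (none); mem=50
  op24 P2: load  L5 → I/I/S on L5; bus BusRd; mem=10
  op25 P1: load  L1 → S/S/I on L1; bus BusRd Flush; mem=3
  op26 P0: store L1 := 44 → M/I/I on L1; bus BusRdX; mem=3
  op27 P2: store L1 := 9 → I/I/M on L1; bus BusRdX Flush; mem=44
  op28 P0: store L1 := 13 → M/I/I on L1; bus BusRdX Flush; mem=9
  op29 P1: store L1 := 75 → I/M/I on L1; bus BusRdX Flush; mem=13

bus = BusRd,Flush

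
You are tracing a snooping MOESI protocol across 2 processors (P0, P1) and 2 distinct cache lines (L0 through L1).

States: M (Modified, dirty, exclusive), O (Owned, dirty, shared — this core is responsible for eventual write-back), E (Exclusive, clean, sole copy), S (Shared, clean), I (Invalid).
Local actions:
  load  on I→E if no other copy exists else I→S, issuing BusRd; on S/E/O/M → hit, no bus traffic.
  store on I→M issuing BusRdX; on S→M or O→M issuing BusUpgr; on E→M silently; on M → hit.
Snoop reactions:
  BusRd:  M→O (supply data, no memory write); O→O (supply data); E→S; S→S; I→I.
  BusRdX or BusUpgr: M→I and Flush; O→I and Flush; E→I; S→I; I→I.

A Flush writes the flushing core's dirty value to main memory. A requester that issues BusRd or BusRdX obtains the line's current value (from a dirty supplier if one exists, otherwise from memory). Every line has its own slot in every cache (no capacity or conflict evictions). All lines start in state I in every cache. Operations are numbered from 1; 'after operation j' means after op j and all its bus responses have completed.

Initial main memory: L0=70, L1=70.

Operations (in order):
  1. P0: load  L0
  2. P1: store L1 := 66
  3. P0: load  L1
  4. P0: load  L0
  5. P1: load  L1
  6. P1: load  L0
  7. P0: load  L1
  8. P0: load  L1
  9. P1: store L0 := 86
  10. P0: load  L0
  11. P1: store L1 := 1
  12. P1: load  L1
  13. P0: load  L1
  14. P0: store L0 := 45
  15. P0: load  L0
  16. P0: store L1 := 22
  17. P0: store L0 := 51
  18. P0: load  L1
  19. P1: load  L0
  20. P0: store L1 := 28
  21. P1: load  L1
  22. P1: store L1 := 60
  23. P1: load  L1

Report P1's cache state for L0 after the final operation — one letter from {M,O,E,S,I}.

1. P0: load  L0  bus=[BusRd]  L0: P0=E P1=I  mem[L0]=70
2. P1: store L1 := 66  bus=[BusRdX]  L1: P0=I P1=M  mem[L1]=70
3. P0: load  L1  bus=[BusRd]  L1: P0=S P1=O  mem[L1]=70
4. P0: load  L0  bus=[-]  L0: P0=E P1=I  mem[L0]=70
5. P1: load  L1  bus=[-]  L1: P0=S P1=O  mem[L1]=70
6. P1: load  L0  bus=[BusRd]  L0: P0=S P1=S  mem[L0]=70
7. P0: load  L1  bus=[-]  L1: P0=S P1=O  mem[L1]=70
8. P0: load  L1  bus=[-]  L1: P0=S P1=O  mem[L1]=70
9. P1: store L0 := 86  bus=[BusUpgr]  L0: P0=I P1=M  mem[L0]=70
10. P0: load  L0  bus=[BusRd]  L0: P0=S P1=O  mem[L0]=70
11. P1: store L1 := 1  bus=[BusUpgr]  L1: P0=I P1=M  mem[L1]=70
12. P1: load  L1  bus=[-]  L1: P0=I P1=M  mem[L1]=70
13. P0: load  L1  bus=[BusRd]  L1: P0=S P1=O  mem[L1]=70
14. P0: store L0 := 45  bus=[BusUpgr,Flush]  L0: P0=M P1=I  mem[L0]=86
15. P0: load  L0  bus=[-]  L0: P0=M P1=I  mem[L0]=86
16. P0: store L1 := 22  bus=[BusUpgr,Flush]  L1: P0=M P1=I  mem[L1]=1
17. P0: store L0 := 51  bus=[-]  L0: P0=M P1=I  mem[L0]=86
18. P0: load  L1  bus=[-]  L1: P0=M P1=I  mem[L1]=1
19. P1: load  L0  bus=[BusRd]  L0: P0=O P1=S  mem[L0]=86
20. P0: store L1 := 28  bus=[-]  L1: P0=M P1=I  mem[L1]=1
21. P1: load  L1  bus=[BusRd]  L1: P0=O P1=S  mem[L1]=1
22. P1: store L1 := 60  bus=[BusUpgr,Flush]  L1: P0=I P1=M  mem[L1]=28
23. P1: load  L1  bus=[-]  L1: P0=I P1=M  mem[L1]=28

state = S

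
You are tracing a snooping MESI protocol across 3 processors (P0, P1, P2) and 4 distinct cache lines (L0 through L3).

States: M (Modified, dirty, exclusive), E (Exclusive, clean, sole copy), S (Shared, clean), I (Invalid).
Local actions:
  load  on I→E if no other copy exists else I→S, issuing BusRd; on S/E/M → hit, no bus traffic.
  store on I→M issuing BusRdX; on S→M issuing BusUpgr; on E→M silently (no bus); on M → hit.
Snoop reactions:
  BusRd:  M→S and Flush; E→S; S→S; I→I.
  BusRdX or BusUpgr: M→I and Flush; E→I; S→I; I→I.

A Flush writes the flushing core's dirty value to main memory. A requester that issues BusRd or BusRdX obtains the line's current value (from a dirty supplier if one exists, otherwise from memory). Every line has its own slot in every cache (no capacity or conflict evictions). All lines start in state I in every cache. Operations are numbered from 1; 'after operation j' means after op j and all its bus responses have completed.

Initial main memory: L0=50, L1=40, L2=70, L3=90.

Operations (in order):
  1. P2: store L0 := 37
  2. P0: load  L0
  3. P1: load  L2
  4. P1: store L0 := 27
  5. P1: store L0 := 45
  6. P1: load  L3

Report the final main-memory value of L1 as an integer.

step 1: P2: store L0 := 37  ⟶  IIM  (L0)  txn=BusRdX  M[L0]=50
step 2: P0: load  L0  ⟶  SIS  (L0)  txn=BusRd+Flush  M[L0]=37
step 3: P1: load  L2  ⟶  IEI  (L2)  txn=BusRd  M[L2]=70
step 4: P1: store L0 := 27  ⟶  IMI  (L0)  txn=BusRdX  M[L0]=37
step 5: P1: store L0 := 45  ⟶  IMI  (L0)  txn=∅  M[L0]=37
step 6: P1: load  L3  ⟶  IEI  (L3)  txn=BusRd  M[L3]=90

memory[L1] = 40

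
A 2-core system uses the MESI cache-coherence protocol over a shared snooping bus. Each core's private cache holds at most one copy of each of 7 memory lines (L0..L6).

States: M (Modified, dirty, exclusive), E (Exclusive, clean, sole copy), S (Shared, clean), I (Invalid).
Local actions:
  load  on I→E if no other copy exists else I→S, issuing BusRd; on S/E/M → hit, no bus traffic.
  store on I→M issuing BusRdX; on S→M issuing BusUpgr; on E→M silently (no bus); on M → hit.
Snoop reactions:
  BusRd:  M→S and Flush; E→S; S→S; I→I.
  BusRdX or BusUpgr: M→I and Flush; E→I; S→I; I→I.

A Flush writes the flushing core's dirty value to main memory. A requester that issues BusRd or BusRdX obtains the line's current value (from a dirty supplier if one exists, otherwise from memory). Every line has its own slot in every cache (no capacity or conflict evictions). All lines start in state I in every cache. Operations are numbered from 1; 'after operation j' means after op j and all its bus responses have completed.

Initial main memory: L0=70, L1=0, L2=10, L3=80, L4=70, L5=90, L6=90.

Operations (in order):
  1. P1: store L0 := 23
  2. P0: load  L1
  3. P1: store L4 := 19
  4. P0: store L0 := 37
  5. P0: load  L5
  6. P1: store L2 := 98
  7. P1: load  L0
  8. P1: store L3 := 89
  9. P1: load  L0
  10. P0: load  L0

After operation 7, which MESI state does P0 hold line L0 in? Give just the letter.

state = S

1. P1: store L0 := 23  bus=[BusRdX]  L0: P0=I P1=M  mem[L0]=70
2. P0: load  L1  bus=[BusRd]  L1: P0=E P1=I  mem[L1]=0
3. P1: store L4 := 19  bus=[BusRdX]  L4: P0=I P1=M  mem[L4]=70
4. P0: store L0 := 37  bus=[BusRdX,Flush]  L0: P0=M P1=I  mem[L0]=23
5. P0: load  L5  bus=[BusRd]  L5: P0=E P1=I  mem[L5]=90
6. P1: store L2 := 98  bus=[BusRdX]  L2: P0=I P1=M  mem[L2]=10
7. P1: load  L0  bus=[BusRd,Flush]  L0: P0=S P1=S  mem[L0]=37
8. P1: store L3 := 89  bus=[BusRdX]  L3: P0=I P1=M  mem[L3]=80
9. P1: load  L0  bus=[-]  L0: P0=S P1=S  mem[L0]=37
10. P0: load  L0  bus=[-]  L0: P0=S P1=S  mem[L0]=37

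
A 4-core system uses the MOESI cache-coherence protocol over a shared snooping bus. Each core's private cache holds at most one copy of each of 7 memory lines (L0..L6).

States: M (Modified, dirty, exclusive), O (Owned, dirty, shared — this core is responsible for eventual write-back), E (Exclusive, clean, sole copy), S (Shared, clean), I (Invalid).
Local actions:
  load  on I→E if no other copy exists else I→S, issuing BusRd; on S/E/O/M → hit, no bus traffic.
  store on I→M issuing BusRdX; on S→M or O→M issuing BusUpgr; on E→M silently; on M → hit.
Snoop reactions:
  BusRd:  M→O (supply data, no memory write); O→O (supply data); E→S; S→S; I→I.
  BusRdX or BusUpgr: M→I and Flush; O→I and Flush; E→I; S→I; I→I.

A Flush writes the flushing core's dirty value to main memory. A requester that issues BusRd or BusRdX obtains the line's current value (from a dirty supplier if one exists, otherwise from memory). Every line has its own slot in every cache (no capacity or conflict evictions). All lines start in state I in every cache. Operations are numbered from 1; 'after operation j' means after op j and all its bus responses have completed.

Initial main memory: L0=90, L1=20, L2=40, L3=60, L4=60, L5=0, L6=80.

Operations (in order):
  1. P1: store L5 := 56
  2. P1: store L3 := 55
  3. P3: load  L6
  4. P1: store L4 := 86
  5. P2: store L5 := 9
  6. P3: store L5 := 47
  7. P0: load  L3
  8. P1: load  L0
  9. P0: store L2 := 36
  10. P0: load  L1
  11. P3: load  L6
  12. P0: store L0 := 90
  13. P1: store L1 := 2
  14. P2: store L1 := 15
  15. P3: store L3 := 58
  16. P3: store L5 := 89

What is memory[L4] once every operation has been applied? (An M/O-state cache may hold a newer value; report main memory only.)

step 1: P1: store L5 := 56  ⟶  IMII  (L5)  txn=BusRdX  M[L5]=0
step 2: P1: store L3 := 55  ⟶  IMII  (L3)  txn=BusRdX  M[L3]=60
step 3: P3: load  L6  ⟶  IIIE  (L6)  txn=BusRd  M[L6]=80
step 4: P1: store L4 := 86  ⟶  IMII  (L4)  txn=BusRdX  M[L4]=60
step 5: P2: store L5 := 9  ⟶  IIMI  (L5)  txn=BusRdX+Flush  M[L5]=56
step 6: P3: store L5 := 47  ⟶  IIIM  (L5)  txn=BusRdX+Flush  M[L5]=9
step 7: P0: load  L3  ⟶  SOII  (L3)  txn=BusRd  M[L3]=60
step 8: P1: load  L0  ⟶  IEII  (L0)  txn=BusRd  M[L0]=90
step 9: P0: store L2 := 36  ⟶  MIII  (L2)  txn=BusRdX  M[L2]=40
step 10: P0: load  L1  ⟶  EIII  (L1)  txn=BusRd  M[L1]=20
step 11: P3: load  L6  ⟶  IIIE  (L6)  txn=∅  M[L6]=80
step 12: P0: store L0 := 90  ⟶  MIII  (L0)  txn=BusRdX  M[L0]=90
step 13: P1: store L1 := 2  ⟶  IMII  (L1)  txn=BusRdX  M[L1]=20
step 14: P2: store L1 := 15  ⟶  IIMI  (L1)  txn=BusRdX+Flush  M[L1]=2
step 15: P3: store L3 := 58  ⟶  IIIM  (L3)  txn=BusRdX+Flush  M[L3]=55
step 16: P3: store L5 := 89  ⟶  IIIM  (L5)  txn=∅  M[L5]=9

memory[L4] = 60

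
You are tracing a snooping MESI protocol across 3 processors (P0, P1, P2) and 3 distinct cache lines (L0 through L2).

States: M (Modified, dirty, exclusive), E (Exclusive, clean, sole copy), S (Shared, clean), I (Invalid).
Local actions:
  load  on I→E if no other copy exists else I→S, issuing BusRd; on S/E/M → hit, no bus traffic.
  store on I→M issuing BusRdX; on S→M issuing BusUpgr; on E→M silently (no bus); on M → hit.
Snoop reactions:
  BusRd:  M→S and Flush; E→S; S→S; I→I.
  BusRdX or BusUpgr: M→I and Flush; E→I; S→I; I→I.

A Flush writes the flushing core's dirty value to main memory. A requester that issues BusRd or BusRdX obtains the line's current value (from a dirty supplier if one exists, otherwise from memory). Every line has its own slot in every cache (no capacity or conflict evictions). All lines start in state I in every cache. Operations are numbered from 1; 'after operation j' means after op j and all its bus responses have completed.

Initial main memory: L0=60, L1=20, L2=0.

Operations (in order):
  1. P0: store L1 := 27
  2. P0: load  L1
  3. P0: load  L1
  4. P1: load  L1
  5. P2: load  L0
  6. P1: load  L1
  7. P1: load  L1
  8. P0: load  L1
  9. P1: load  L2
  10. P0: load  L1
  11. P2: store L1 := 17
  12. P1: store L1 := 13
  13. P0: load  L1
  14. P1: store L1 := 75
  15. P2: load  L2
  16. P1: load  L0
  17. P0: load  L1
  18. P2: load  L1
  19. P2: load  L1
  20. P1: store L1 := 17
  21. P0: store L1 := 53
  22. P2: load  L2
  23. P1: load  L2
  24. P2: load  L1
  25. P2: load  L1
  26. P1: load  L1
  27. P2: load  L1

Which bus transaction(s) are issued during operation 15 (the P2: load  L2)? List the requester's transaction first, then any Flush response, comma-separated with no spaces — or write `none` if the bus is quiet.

1. P0: store L1 := 27  bus=[BusRdX]  L1: P0=M P1=I P2=I  mem[L1]=20
2. P0: load  L1  bus=[-]  L1: P0=M P1=I P2=I  mem[L1]=20
3. P0: load  L1  bus=[-]  L1: P0=M P1=I P2=I  mem[L1]=20
4. P1: load  L1  bus=[BusRd,Flush]  L1: P0=S P1=S P2=I  mem[L1]=27
5. P2: load  L0  bus=[BusRd]  L0: P0=I P1=I P2=E  mem[L0]=60
6. P1: load  L1  bus=[-]  L1: P0=S P1=S P2=I  mem[L1]=27
7. P1: load  L1  bus=[-]  L1: P0=S P1=S P2=I  mem[L1]=27
8. P0: load  L1  bus=[-]  L1: P0=S P1=S P2=I  mem[L1]=27
9. P1: load  L2  bus=[BusRd]  L2: P0=I P1=E P2=I  mem[L2]=0
10. P0: load  L1  bus=[-]  L1: P0=S P1=S P2=I  mem[L1]=27
11. P2: store L1 := 17  bus=[BusRdX]  L1: P0=I P1=I P2=M  mem[L1]=27
12. P1: store L1 := 13  bus=[BusRdX,Flush]  L1: P0=I P1=M P2=I  mem[L1]=17
13. P0: load  L1  bus=[BusRd,Flush]  L1: P0=S P1=S P2=I  mem[L1]=13
14. P1: store L1 := 75  bus=[BusUpgr]  L1: P0=I P1=M P2=I  mem[L1]=13
15. P2: load  L2  bus=[BusRd]  L2: P0=I P1=S P2=S  mem[L2]=0
16. P1: load  L0  bus=[BusRd]  L0: P0=I P1=S P2=S  mem[L0]=60
17. P0: load  L1  bus=[BusRd,Flush]  L1: P0=S P1=S P2=I  mem[L1]=75
18. P2: load  L1  bus=[BusRd]  L1: P0=S P1=S P2=S  mem[L1]=75
19. P2: load  L1  bus=[-]  L1: P0=S P1=S P2=S  mem[L1]=75
20. P1: store L1 := 17  bus=[BusUpgr]  L1: P0=I P1=M P2=I  mem[L1]=75
21. P0: store L1 := 53  bus=[BusRdX,Flush]  L1: P0=M P1=I P2=I  mem[L1]=17
22. P2: load  L2  bus=[-]  L2: P0=I P1=S P2=S  mem[L2]=0
23. P1: load  L2  bus=[-]  L2: P0=I P1=S P2=S  mem[L2]=0
24. P2: load  L1  bus=[BusRd,Flush]  L1: P0=S P1=I P2=S  mem[L1]=53
25. P2: load  L1  bus=[-]  L1: P0=S P1=I P2=S  mem[L1]=53
26. P1: load  L1  bus=[BusRd]  L1: P0=S P1=S P2=S  mem[L1]=53
27. P2: load  L1  bus=[-]  L1: P0=S P1=S P2=S  mem[L1]=53

bus = BusRd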